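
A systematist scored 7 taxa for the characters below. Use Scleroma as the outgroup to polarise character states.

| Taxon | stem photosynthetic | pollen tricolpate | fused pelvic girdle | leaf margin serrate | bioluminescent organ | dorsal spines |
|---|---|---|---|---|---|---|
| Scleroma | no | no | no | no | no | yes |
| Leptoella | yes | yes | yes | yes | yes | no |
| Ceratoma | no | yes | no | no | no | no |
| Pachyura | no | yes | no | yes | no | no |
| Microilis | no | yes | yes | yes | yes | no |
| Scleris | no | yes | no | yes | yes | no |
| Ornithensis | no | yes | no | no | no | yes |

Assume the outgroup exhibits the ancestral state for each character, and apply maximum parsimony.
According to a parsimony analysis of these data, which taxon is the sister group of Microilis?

Leptoella

Character polarity is set by the outgroup: the derived state is whichever differs from the outgroup's state, so for dorsal spines the derived state is 'no', and for the remaining characters it is 'yes'.
stem photosynthetic (derived state 'yes') is unique to Leptoella (autapomorphy; uninformative for grouping).
All ingroup taxa share the derived state 'yes' for pollen tricolpate; it defines the ingroup but does not resolve relationships within it.
fused pelvic girdle: derived state 'yes' in Leptoella and Microilis only — synapomorphy for {Leptoella, Microilis}.
leaf margin serrate: derived state 'yes' in Leptoella, Microilis, Pachyura, and Scleris only — synapomorphy for {Leptoella, Microilis, Pachyura, Scleris}.
Only Leptoella, Microilis, and Scleris show the derived state 'yes' for bioluminescent organ, supporting them as a clade.
Only Ceratoma, Leptoella, Microilis, Pachyura, and Scleris show the derived state 'no' for dorsal spines, supporting them as a clade.
Most parsimonious ingroup topology: ((Ceratoma,(((Microilis,Leptoella),Scleris),Pachyura)),Ornithensis).
Microilis and Leptoella form a cherry on this tree, so they are sister taxa.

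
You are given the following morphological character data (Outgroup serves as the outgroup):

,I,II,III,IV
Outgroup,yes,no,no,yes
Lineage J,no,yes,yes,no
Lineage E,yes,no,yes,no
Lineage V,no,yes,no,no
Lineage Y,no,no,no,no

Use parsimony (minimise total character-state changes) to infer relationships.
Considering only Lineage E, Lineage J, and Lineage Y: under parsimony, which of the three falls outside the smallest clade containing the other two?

Lineage E

Character polarity is set by the outgroup: the derived state is whichever differs from the outgroup's state, so for I, IV the derived state is 'no', and for the remaining characters it is 'yes'.
I (derived state 'no') is shared by Lineage J, Lineage V, and Lineage Y — a synapomorphy uniting that clade.
Only Lineage J and Lineage V show the derived state 'yes' for II, supporting them as a clade.
III (state 'yes') occurs in Lineage E and Lineage J but conflicts with the nesting implied by the other characters — most parsimoniously interpreted as homoplasy.
IV (derived state 'no') is shared by all ingroup taxa — unites the whole ingroup.
Most parsimonious ingroup topology: (((Lineage J,Lineage V),Lineage Y),Lineage E).
Lineage J and Lineage Y share a more recent common ancestor with each other than either does with Lineage E, so Lineage E is the least closely related of the three.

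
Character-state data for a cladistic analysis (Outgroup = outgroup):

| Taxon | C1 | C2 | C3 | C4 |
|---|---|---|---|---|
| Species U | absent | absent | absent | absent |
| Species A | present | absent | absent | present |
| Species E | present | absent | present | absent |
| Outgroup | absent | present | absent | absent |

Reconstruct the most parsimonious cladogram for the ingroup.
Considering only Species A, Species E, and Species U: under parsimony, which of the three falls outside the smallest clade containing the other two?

Species U

Character polarity is set by the outgroup: the derived state is whichever differs from the outgroup's state, so for C2 the derived state is 'absent', and for the remaining characters it is 'present'.
C1 (derived state 'present') is shared by Species A and Species E — a synapomorphy uniting that clade.
All ingroup taxa share the derived state 'absent' for C2; it defines the ingroup but does not resolve relationships within it.
C3: derived state 'present' in Species E only — an autapomorphy, so it tells us nothing about relationships among taxa.
C4: derived state 'present' in Species A only — an autapomorphy, so it tells us nothing about relationships among taxa.
Most parsimonious ingroup topology: ((Species E,Species A),Species U).
Species A and Species E share a more recent common ancestor with each other than either does with Species U, so Species U is the least closely related of the three.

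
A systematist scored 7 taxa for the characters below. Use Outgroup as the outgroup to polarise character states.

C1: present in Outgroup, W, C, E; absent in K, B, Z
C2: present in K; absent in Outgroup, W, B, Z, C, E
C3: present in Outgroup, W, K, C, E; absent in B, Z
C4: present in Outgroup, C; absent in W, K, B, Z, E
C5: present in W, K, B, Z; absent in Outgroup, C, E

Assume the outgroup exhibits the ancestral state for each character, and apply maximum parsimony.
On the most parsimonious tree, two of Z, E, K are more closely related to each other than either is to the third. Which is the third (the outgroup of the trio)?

Character polarity is set by the outgroup: the derived state is whichever differs from the outgroup's state, so for C1, C3, C4 the derived state is 'absent', and for the remaining characters it is 'present'.
C1 (derived state 'absent') is shared by B, K, and Z — a synapomorphy uniting that clade.
C2: derived state 'present' in K only — an autapomorphy, so it tells us nothing about relationships among taxa.
C3 (derived state 'absent') is shared by B and Z — a synapomorphy uniting that clade.
C4 (derived state 'absent') is shared by B, E, K, W, and Z — a synapomorphy uniting that clade.
Only B, K, W, and Z show the derived state 'present' for C5, supporting them as a clade.
Most parsimonious ingroup topology: (((W,(K,(B,Z))),E),C).
K and Z share a more recent common ancestor with each other than either does with E, so E is the least closely related of the three.

E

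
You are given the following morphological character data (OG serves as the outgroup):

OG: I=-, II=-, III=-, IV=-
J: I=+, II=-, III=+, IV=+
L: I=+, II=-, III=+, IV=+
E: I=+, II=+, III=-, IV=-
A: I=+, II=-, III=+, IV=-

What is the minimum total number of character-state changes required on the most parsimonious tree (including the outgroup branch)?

4

The outgroup has state '-' for every character, so '+' is the derived state throughout.
All ingroup taxa share the derived state '+' for I; it defines the ingroup but does not resolve relationships within it.
II: derived state '+' in E only — an autapomorphy, so it tells us nothing about relationships among taxa.
III: derived state '+' in A, J, and L only — synapomorphy for {A, J, L}.
IV: derived state '+' in J and L only — synapomorphy for {J, L}.
Most parsimonious ingroup topology: (((J,L),A),E).
Changes per character on this tree: I: 1; II: 1; III: 1; IV: 1.
Total = 4.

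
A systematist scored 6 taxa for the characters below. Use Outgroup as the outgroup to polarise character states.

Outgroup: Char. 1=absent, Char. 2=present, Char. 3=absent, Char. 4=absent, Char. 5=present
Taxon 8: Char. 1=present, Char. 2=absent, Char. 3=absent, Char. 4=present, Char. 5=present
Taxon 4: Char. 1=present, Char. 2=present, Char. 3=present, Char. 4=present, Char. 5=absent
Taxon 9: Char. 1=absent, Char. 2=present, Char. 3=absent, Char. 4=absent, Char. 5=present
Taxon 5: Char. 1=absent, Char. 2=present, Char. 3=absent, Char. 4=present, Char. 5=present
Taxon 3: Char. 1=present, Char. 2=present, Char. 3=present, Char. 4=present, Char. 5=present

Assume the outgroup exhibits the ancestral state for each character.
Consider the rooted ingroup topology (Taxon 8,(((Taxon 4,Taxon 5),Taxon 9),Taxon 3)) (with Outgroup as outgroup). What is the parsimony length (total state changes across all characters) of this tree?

Map each character onto (Taxon 8,(((Taxon 4,Taxon 5),Taxon 9),Taxon 3)) (rooted by Outgroup) and count the minimum state changes it requires (Fitch parsimony):
Char. 1: 3; Char. 2: 1; Char. 3: 2; Char. 4: 2; Char. 5: 1.
Total tree length = 9.

9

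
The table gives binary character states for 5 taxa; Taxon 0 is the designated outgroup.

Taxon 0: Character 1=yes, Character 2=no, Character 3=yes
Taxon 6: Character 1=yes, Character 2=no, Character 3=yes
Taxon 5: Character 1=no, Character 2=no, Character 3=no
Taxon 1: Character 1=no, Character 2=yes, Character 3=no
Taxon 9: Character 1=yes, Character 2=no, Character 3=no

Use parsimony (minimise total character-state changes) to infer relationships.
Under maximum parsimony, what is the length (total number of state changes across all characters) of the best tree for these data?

3

Character polarity is set by the outgroup: the derived state is whichever differs from the outgroup's state, so for Character 1, Character 3 the derived state is 'no', and for the remaining characters it is 'yes'.
Character 1 (derived state 'no') is shared by Taxon 1 and Taxon 5 — a synapomorphy uniting that clade.
Character 2: derived state 'yes' in Taxon 1 only — an autapomorphy, so it tells us nothing about relationships among taxa.
Character 3 (derived state 'no') is shared by Taxon 1, Taxon 5, and Taxon 9 — a synapomorphy uniting that clade.
Most parsimonious ingroup topology: (Taxon 6,((Taxon 5,Taxon 1),Taxon 9)).
Changes per character on this tree: Character 1: 1; Character 2: 1; Character 3: 1.
Total = 3.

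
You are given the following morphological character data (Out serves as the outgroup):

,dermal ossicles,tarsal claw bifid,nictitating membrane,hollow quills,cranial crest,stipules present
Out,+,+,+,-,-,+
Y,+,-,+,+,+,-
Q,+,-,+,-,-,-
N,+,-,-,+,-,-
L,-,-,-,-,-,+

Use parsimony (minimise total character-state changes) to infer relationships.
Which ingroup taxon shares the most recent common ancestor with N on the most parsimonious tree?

Character polarity is set by the outgroup: the derived state is whichever differs from the outgroup's state, so for dermal ossicles, tarsal claw bifid, nictitating membrane, stipules present the derived state is '-', and for the remaining characters it is '+'.
dermal ossicles (derived state '-') is unique to L (autapomorphy; uninformative for grouping).
tarsal claw bifid (derived state '-') is shared by all ingroup taxa — unites the whole ingroup.
nictitating membrane (state '-') occurs in L and N but conflicts with the nesting implied by the other characters — most parsimoniously interpreted as homoplasy.
hollow quills (derived state '+') is shared by N and Y — a synapomorphy uniting that clade.
cranial crest: derived state '+' in Y only — an autapomorphy, so it tells us nothing about relationships among taxa.
Only N, Q, and Y show the derived state '-' for stipules present, supporting them as a clade.
Most parsimonious ingroup topology: (((Y,N),Q),L).
N and Y form a cherry on this tree, so they are sister taxa.

Y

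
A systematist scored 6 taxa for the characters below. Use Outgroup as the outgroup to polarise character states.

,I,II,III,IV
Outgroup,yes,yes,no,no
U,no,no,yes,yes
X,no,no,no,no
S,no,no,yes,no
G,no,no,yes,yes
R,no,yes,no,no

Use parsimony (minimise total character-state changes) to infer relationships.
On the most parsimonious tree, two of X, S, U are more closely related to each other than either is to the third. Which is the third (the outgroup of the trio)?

Character polarity is set by the outgroup: the derived state is whichever differs from the outgroup's state, so for I, II the derived state is 'no', and for the remaining characters it is 'yes'.
I (derived state 'no') is shared by all ingroup taxa — unites the whole ingroup.
Only G, S, U, and X show the derived state 'no' for II, supporting them as a clade.
III: derived state 'yes' in G, S, and U only — synapomorphy for {G, S, U}.
Only G and U show the derived state 'yes' for IV, supporting them as a clade.
Most parsimonious ingroup topology: ((((U,G),S),X),R).
U and S share a more recent common ancestor with each other than either does with X, so X is the least closely related of the three.

X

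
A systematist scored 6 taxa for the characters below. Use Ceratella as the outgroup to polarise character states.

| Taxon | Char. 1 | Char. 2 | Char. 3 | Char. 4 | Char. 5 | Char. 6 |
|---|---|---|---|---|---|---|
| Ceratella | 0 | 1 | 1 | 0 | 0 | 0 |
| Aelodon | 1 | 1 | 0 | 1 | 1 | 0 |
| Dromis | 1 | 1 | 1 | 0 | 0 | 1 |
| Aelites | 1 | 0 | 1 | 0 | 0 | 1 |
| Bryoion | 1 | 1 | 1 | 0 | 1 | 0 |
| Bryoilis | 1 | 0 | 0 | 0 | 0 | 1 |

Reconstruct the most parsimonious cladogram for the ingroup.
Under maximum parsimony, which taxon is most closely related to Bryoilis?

Character polarity is set by the outgroup: the derived state is whichever differs from the outgroup's state, so for Char. 2, Char. 3 the derived state is '0', and for the remaining characters it is '1'.
All ingroup taxa share the derived state '1' for Char. 1; it defines the ingroup but does not resolve relationships within it.
Char. 2: derived state '0' in Aelites and Bryoilis only — synapomorphy for {Aelites, Bryoilis}.
Char. 3 groups Aelodon and Bryoilis, which is incompatible with the clades supported by the remaining characters; treating it as convergent (homoplasy) costs fewer steps than any alternative tree.
Char. 4 (derived state '1') is unique to Aelodon (autapomorphy; uninformative for grouping).
Only Aelodon and Bryoion show the derived state '1' for Char. 5, supporting them as a clade.
Char. 6: derived state '1' in Aelites, Bryoilis, and Dromis only — synapomorphy for {Aelites, Bryoilis, Dromis}.
Most parsimonious ingroup topology: ((Aelodon,Bryoion),(Dromis,(Aelites,Bryoilis))).
Bryoilis and Aelites form a cherry on this tree, so they are sister taxa.

Aelites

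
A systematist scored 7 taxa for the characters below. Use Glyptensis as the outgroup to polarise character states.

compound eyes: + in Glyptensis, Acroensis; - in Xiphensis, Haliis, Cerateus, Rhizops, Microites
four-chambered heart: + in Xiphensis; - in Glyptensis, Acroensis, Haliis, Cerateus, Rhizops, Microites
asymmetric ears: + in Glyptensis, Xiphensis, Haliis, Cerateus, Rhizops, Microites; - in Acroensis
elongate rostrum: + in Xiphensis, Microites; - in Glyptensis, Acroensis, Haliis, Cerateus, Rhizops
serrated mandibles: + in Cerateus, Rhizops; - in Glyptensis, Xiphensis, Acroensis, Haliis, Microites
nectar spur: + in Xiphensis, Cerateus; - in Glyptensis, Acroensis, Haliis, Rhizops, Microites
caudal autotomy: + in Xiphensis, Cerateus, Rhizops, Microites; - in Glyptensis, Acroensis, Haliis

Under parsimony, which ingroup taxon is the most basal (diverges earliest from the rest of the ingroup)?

Acroensis

Character polarity is set by the outgroup: the derived state is whichever differs from the outgroup's state, so for compound eyes, asymmetric ears the derived state is '-', and for the remaining characters it is '+'.
compound eyes (derived state '-') is shared by Cerateus, Haliis, Microites, Rhizops, and Xiphensis — a synapomorphy uniting that clade.
four-chambered heart (derived state '+') is unique to Xiphensis (autapomorphy; uninformative for grouping).
asymmetric ears: derived state '-' in Acroensis only — an autapomorphy, so it tells us nothing about relationships among taxa.
Only Microites and Xiphensis show the derived state '+' for elongate rostrum, supporting them as a clade.
Only Cerateus and Rhizops show the derived state '+' for serrated mandibles, supporting them as a clade.
nectar spur (state '+') occurs in Cerateus and Xiphensis but conflicts with the nesting implied by the other characters — most parsimoniously interpreted as homoplasy.
caudal autotomy: derived state '+' in Cerateus, Microites, Rhizops, and Xiphensis only — synapomorphy for {Cerateus, Microites, Rhizops, Xiphensis}.
Most parsimonious ingroup topology: ((((Xiphensis,Microites),(Cerateus,Rhizops)),Haliis),Acroensis).
Acroensis is sister to the clade containing all other ingroup taxa, so it is the earliest-diverging (most basal) ingroup lineage.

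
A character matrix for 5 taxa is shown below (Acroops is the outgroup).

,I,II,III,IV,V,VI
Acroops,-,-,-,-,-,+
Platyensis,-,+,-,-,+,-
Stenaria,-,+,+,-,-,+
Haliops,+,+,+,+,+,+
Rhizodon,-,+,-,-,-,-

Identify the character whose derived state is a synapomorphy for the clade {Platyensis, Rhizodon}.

VI

Character polarity is set by the outgroup: the derived state is whichever differs from the outgroup's state, so for VI the derived state is '-', and for the remaining characters it is '+'.
I: derived state '+' in Haliops only — an autapomorphy, so it tells us nothing about relationships among taxa.
All ingroup taxa share the derived state '+' for II; it defines the ingroup but does not resolve relationships within it.
III (derived state '+') is shared by Haliops and Stenaria — a synapomorphy uniting that clade.
IV (derived state '+') is unique to Haliops (autapomorphy; uninformative for grouping).
V groups Haliops and Platyensis, which is incompatible with the clades supported by the remaining characters; treating it as convergent (homoplasy) costs fewer steps than any alternative tree.
VI (derived state '-') is shared by Platyensis and Rhizodon — a synapomorphy uniting that clade.
Most parsimonious ingroup topology: ((Platyensis,Rhizodon),(Stenaria,Haliops)).
The clade {Platyensis, Rhizodon} is supported by VI: its derived state '-' occurs in exactly those taxa and in no other taxon (including the outgroup).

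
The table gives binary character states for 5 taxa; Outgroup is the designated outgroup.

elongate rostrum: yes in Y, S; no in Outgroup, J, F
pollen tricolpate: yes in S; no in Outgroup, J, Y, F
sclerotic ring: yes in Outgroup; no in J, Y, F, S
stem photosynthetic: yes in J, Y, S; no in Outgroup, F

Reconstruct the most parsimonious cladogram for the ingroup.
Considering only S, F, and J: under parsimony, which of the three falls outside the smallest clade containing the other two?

Character polarity is set by the outgroup: the derived state is whichever differs from the outgroup's state, so for sclerotic ring the derived state is 'no', and for the remaining characters it is 'yes'.
Only S and Y show the derived state 'yes' for elongate rostrum, supporting them as a clade.
pollen tricolpate: derived state 'yes' in S only — an autapomorphy, so it tells us nothing about relationships among taxa.
sclerotic ring (derived state 'no') is shared by all ingroup taxa — unites the whole ingroup.
stem photosynthetic (derived state 'yes') is shared by J, S, and Y — a synapomorphy uniting that clade.
Most parsimonious ingroup topology: ((J,(Y,S)),F).
S and J share a more recent common ancestor with each other than either does with F, so F is the least closely related of the three.

F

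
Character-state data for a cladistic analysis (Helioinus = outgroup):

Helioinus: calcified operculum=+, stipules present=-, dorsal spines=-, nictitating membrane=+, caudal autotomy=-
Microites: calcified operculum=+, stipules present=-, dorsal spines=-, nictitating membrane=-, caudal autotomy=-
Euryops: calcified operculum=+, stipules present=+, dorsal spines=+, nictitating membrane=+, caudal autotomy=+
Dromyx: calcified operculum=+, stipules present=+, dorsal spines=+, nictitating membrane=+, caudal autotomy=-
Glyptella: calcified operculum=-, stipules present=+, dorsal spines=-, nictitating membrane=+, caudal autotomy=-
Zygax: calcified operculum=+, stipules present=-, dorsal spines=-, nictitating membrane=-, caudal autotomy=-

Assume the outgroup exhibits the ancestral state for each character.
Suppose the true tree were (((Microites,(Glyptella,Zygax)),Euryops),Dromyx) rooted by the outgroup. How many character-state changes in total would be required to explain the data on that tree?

Map each character onto (((Microites,(Glyptella,Zygax)),Euryops),Dromyx) (rooted by Helioinus) and count the minimum state changes it requires (Fitch parsimony):
calcified operculum: 1; stipules present: 3; dorsal spines: 2; nictitating membrane: 2; caudal autotomy: 1.
Total tree length = 9.

9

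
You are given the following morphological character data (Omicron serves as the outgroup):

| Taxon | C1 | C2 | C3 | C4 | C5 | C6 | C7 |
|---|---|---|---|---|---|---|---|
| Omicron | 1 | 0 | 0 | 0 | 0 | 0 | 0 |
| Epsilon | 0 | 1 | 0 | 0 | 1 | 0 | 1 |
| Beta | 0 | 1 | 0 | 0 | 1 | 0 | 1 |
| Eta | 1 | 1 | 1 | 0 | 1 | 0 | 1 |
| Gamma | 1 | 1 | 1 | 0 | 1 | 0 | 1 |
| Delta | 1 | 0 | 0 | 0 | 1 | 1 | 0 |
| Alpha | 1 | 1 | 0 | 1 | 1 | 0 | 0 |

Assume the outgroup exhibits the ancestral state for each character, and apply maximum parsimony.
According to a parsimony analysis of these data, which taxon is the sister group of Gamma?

Character polarity is set by the outgroup: the derived state is whichever differs from the outgroup's state, so for C1 the derived state is '0', and for the remaining characters it is '1'.
C1: derived state '0' in Beta and Epsilon only — synapomorphy for {Beta, Epsilon}.
C2: derived state '1' in Alpha, Beta, Epsilon, Eta, and Gamma only — synapomorphy for {Alpha, Beta, Epsilon, Eta, Gamma}.
C3 (derived state '1') is shared by Eta and Gamma — a synapomorphy uniting that clade.
C4 (derived state '1') is unique to Alpha (autapomorphy; uninformative for grouping).
All ingroup taxa share the derived state '1' for C5; it defines the ingroup but does not resolve relationships within it.
C6: derived state '1' in Delta only — an autapomorphy, so it tells us nothing about relationships among taxa.
C7 (derived state '1') is shared by Beta, Epsilon, Eta, and Gamma — a synapomorphy uniting that clade.
Most parsimonious ingroup topology: ((((Epsilon,Beta),(Eta,Gamma)),Alpha),Delta).
Gamma and Eta form a cherry on this tree, so they are sister taxa.

Eta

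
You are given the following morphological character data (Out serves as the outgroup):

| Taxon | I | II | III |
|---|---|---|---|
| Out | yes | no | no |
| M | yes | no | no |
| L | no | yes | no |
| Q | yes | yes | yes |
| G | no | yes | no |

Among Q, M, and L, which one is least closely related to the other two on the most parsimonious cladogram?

Character polarity is set by the outgroup: the derived state is whichever differs from the outgroup's state, so for I the derived state is 'no', and for the remaining characters it is 'yes'.
Only G and L show the derived state 'no' for I, supporting them as a clade.
II (derived state 'yes') is shared by G, L, and Q — a synapomorphy uniting that clade.
III (derived state 'yes') is unique to Q (autapomorphy; uninformative for grouping).
Most parsimonious ingroup topology: (M,((L,G),Q)).
L and Q share a more recent common ancestor with each other than either does with M, so M is the least closely related of the three.

M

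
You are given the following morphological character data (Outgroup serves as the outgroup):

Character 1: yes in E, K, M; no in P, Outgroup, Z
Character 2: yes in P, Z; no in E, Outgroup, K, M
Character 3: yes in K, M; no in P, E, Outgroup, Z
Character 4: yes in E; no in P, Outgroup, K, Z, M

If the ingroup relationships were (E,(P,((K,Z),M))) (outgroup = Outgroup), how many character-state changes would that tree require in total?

8

Map each character onto (E,(P,((K,Z),M))) (rooted by Outgroup) and count the minimum state changes it requires (Fitch parsimony):
Character 1: 3; Character 2: 2; Character 3: 2; Character 4: 1.
Total tree length = 8.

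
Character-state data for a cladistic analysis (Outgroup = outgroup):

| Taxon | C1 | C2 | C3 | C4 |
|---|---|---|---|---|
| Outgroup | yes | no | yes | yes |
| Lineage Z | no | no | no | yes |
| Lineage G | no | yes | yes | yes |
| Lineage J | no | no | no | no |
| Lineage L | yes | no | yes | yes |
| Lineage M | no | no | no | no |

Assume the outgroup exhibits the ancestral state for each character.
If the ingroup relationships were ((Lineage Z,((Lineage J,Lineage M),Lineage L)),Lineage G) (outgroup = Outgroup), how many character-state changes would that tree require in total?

6

Map each character onto ((Lineage Z,((Lineage J,Lineage M),Lineage L)),Lineage G) (rooted by Outgroup) and count the minimum state changes it requires (Fitch parsimony):
C1: 2; C2: 1; C3: 2; C4: 1.
Total tree length = 6.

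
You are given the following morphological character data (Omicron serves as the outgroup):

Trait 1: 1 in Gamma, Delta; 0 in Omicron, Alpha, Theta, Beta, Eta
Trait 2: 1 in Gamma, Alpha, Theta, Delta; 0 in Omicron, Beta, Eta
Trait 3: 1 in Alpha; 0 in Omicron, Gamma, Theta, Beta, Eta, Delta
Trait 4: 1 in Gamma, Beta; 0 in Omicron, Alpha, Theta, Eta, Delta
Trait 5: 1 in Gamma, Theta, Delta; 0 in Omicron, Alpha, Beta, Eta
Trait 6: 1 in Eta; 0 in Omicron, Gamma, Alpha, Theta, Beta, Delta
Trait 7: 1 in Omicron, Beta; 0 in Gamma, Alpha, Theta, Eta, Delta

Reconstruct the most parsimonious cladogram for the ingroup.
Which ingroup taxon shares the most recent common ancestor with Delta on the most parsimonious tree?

Character polarity is set by the outgroup: the derived state is whichever differs from the outgroup's state, so for Trait 7 the derived state is '0', and for the remaining characters it is '1'.
Only Delta and Gamma show the derived state '1' for Trait 1, supporting them as a clade.
Trait 2: derived state '1' in Alpha, Delta, Gamma, and Theta only — synapomorphy for {Alpha, Delta, Gamma, Theta}.
Trait 3: derived state '1' in Alpha only — an autapomorphy, so it tells us nothing about relationships among taxa.
Trait 4 (state '1') occurs in Beta and Gamma but conflicts with the nesting implied by the other characters — most parsimoniously interpreted as homoplasy.
Trait 5: derived state '1' in Delta, Gamma, and Theta only — synapomorphy for {Delta, Gamma, Theta}.
Trait 6: derived state '1' in Eta only — an autapomorphy, so it tells us nothing about relationships among taxa.
Trait 7: derived state '0' in Alpha, Delta, Eta, Gamma, and Theta only — synapomorphy for {Alpha, Delta, Eta, Gamma, Theta}.
Most parsimonious ingroup topology: (((((Gamma,Delta),Theta),Alpha),Eta),Beta).
Delta and Gamma form a cherry on this tree, so they are sister taxa.

Gamma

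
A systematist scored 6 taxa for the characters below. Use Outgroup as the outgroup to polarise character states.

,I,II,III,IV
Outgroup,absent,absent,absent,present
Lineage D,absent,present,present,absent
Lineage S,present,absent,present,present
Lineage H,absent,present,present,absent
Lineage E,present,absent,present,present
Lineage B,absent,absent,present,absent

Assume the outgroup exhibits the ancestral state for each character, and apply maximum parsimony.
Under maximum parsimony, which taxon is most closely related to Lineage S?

Character polarity is set by the outgroup: the derived state is whichever differs from the outgroup's state, so for IV the derived state is 'absent', and for the remaining characters it is 'present'.
Only Lineage E and Lineage S show the derived state 'present' for I, supporting them as a clade.
II: derived state 'present' in Lineage D and Lineage H only — synapomorphy for {Lineage D, Lineage H}.
All ingroup taxa share the derived state 'present' for III; it defines the ingroup but does not resolve relationships within it.
IV: derived state 'absent' in Lineage B, Lineage D, and Lineage H only — synapomorphy for {Lineage B, Lineage D, Lineage H}.
Most parsimonious ingroup topology: (((Lineage D,Lineage H),Lineage B),(Lineage S,Lineage E)).
Lineage S and Lineage E form a cherry on this tree, so they are sister taxa.

Lineage E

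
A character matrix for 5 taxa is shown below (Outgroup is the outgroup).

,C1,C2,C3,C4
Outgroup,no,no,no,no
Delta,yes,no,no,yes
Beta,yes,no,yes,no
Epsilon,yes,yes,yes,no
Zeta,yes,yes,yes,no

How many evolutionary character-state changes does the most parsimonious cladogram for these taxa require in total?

4

The outgroup has state 'no' for every character, so 'yes' is the derived state throughout.
All ingroup taxa share the derived state 'yes' for C1; it defines the ingroup but does not resolve relationships within it.
C2 (derived state 'yes') is shared by Epsilon and Zeta — a synapomorphy uniting that clade.
Only Beta, Epsilon, and Zeta show the derived state 'yes' for C3, supporting them as a clade.
C4 (derived state 'yes') is unique to Delta (autapomorphy; uninformative for grouping).
Most parsimonious ingroup topology: (Delta,(Beta,(Epsilon,Zeta))).
Changes per character on this tree: C1: 1; C2: 1; C3: 1; C4: 1.
Total = 4.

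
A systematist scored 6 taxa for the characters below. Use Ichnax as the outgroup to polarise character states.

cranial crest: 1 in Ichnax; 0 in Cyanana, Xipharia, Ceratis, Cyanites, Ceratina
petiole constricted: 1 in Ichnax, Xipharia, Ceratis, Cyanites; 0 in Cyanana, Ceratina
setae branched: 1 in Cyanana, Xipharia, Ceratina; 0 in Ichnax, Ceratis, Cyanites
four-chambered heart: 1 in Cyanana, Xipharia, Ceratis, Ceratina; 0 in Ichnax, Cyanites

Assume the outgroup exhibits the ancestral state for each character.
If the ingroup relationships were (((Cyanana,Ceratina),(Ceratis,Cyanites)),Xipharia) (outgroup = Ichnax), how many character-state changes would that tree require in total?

Map each character onto (((Cyanana,Ceratina),(Ceratis,Cyanites)),Xipharia) (rooted by Ichnax) and count the minimum state changes it requires (Fitch parsimony):
cranial crest: 1; petiole constricted: 1; setae branched: 2; four-chambered heart: 2.
Total tree length = 6.

6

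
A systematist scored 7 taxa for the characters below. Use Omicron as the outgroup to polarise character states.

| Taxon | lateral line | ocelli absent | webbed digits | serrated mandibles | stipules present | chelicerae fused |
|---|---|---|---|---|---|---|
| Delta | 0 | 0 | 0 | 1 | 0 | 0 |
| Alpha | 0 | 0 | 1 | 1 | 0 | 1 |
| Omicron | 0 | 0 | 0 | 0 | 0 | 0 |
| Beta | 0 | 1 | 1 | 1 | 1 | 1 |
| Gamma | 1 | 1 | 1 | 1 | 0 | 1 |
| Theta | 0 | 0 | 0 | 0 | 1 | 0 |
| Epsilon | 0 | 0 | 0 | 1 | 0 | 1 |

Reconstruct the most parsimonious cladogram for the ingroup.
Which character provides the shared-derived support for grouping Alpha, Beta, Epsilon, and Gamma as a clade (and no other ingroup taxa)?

chelicerae fused

The outgroup has state '0' for every character, so '1' is the derived state throughout.
lateral line: derived state '1' in Gamma only — an autapomorphy, so it tells us nothing about relationships among taxa.
ocelli absent: derived state '1' in Beta and Gamma only — synapomorphy for {Beta, Gamma}.
webbed digits: derived state '1' in Alpha, Beta, and Gamma only — synapomorphy for {Alpha, Beta, Gamma}.
serrated mandibles: derived state '1' in Alpha, Beta, Delta, Epsilon, and Gamma only — synapomorphy for {Alpha, Beta, Delta, Epsilon, Gamma}.
stipules present (state '1') occurs in Beta and Theta but conflicts with the nesting implied by the other characters — most parsimoniously interpreted as homoplasy.
chelicerae fused: derived state '1' in Alpha, Beta, Epsilon, and Gamma only — synapomorphy for {Alpha, Beta, Epsilon, Gamma}.
Most parsimonious ingroup topology: ((Delta,((Alpha,(Gamma,Beta)),Epsilon)),Theta).
The clade {Alpha, Beta, Epsilon, Gamma} is supported by chelicerae fused: its derived state '1' occurs in exactly those taxa and in no other taxon (including the outgroup).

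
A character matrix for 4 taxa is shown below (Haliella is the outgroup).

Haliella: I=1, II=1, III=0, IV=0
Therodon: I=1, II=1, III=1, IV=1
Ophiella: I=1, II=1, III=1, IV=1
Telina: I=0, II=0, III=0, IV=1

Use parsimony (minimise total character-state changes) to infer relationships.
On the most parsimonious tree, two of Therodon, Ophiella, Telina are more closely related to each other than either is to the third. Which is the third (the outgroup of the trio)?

Telina

Character polarity is set by the outgroup: the derived state is whichever differs from the outgroup's state, so for I, II the derived state is '0', and for the remaining characters it is '1'.
I: derived state '0' in Telina only — an autapomorphy, so it tells us nothing about relationships among taxa.
II (derived state '0') is unique to Telina (autapomorphy; uninformative for grouping).
III (derived state '1') is shared by Ophiella and Therodon — a synapomorphy uniting that clade.
IV (derived state '1') is shared by all ingroup taxa — unites the whole ingroup.
Most parsimonious ingroup topology: ((Therodon,Ophiella),Telina).
Ophiella and Therodon share a more recent common ancestor with each other than either does with Telina, so Telina is the least closely related of the three.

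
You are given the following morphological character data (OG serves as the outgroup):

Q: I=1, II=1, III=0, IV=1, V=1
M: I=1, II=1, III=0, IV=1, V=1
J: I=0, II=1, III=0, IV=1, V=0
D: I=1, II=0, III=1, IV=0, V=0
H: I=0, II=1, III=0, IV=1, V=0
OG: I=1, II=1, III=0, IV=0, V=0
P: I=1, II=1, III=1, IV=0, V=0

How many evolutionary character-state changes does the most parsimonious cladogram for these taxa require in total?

5

Character polarity is set by the outgroup: the derived state is whichever differs from the outgroup's state, so for I, II the derived state is '0', and for the remaining characters it is '1'.
Only H and J show the derived state '0' for I, supporting them as a clade.
II: derived state '0' in D only — an autapomorphy, so it tells us nothing about relationships among taxa.
III (derived state '1') is shared by D and P — a synapomorphy uniting that clade.
Only H, J, M, and Q show the derived state '1' for IV, supporting them as a clade.
V: derived state '1' in M and Q only — synapomorphy for {M, Q}.
Most parsimonious ingroup topology: (((M,Q),(H,J)),(P,D)).
Changes per character on this tree: I: 1; II: 1; III: 1; IV: 1; V: 1.
Total = 5.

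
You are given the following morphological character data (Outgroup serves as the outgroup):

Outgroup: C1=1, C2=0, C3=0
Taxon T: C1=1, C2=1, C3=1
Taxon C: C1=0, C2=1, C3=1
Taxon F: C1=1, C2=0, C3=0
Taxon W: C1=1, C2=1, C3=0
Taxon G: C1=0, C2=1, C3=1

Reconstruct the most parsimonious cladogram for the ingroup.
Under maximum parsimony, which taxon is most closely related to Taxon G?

Character polarity is set by the outgroup: the derived state is whichever differs from the outgroup's state, so for C1 the derived state is '0', and for the remaining characters it is '1'.
C1 (derived state '0') is shared by Taxon C and Taxon G — a synapomorphy uniting that clade.
Only Taxon C, Taxon G, Taxon T, and Taxon W show the derived state '1' for C2, supporting them as a clade.
C3 (derived state '1') is shared by Taxon C, Taxon G, and Taxon T — a synapomorphy uniting that clade.
Most parsimonious ingroup topology: (((Taxon T,(Taxon C,Taxon G)),Taxon W),Taxon F).
Taxon G and Taxon C form a cherry on this tree, so they are sister taxa.

Taxon C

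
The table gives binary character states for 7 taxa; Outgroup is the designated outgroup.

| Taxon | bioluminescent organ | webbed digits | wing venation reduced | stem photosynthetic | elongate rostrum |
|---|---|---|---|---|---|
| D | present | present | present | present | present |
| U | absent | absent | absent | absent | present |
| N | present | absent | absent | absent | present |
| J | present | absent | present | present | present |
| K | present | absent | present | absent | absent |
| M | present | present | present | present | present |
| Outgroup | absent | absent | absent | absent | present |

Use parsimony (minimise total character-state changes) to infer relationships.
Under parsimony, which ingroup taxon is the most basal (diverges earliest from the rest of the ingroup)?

Character polarity is set by the outgroup: the derived state is whichever differs from the outgroup's state, so for elongate rostrum the derived state is 'absent', and for the remaining characters it is 'present'.
Only D, J, K, M, and N show the derived state 'present' for bioluminescent organ, supporting them as a clade.
webbed digits: derived state 'present' in D and M only — synapomorphy for {D, M}.
wing venation reduced (derived state 'present') is shared by D, J, K, and M — a synapomorphy uniting that clade.
stem photosynthetic (derived state 'present') is shared by D, J, and M — a synapomorphy uniting that clade.
elongate rostrum: derived state 'absent' in K only — an autapomorphy, so it tells us nothing about relationships among taxa.
Most parsimonious ingroup topology: (((((D,M),J),K),N),U).
U is sister to the clade containing all other ingroup taxa, so it is the earliest-diverging (most basal) ingroup lineage.

U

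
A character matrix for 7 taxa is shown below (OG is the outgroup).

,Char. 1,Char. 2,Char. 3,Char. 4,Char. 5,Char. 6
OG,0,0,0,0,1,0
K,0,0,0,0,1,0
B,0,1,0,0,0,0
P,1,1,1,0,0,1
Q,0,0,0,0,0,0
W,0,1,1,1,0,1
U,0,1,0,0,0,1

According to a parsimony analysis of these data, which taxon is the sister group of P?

Character polarity is set by the outgroup: the derived state is whichever differs from the outgroup's state, so for Char. 5 the derived state is '0', and for the remaining characters it is '1'.
Char. 1: derived state '1' in P only — an autapomorphy, so it tells us nothing about relationships among taxa.
Char. 2: derived state '1' in B, P, U, and W only — synapomorphy for {B, P, U, W}.
Only P and W show the derived state '1' for Char. 3, supporting them as a clade.
Char. 4 (derived state '1') is unique to W (autapomorphy; uninformative for grouping).
Char. 5 (derived state '0') is shared by B, P, Q, U, and W — a synapomorphy uniting that clade.
Only P, U, and W show the derived state '1' for Char. 6, supporting them as a clade.
Most parsimonious ingroup topology: (K,((B,((P,W),U)),Q)).
P and W form a cherry on this tree, so they are sister taxa.

W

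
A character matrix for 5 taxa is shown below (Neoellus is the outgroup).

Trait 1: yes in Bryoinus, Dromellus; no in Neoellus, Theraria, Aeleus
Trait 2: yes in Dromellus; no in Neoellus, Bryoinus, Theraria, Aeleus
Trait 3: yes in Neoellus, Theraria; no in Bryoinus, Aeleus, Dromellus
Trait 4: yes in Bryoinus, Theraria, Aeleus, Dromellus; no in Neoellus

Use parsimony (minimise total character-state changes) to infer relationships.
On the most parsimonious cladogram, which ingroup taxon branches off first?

Theraria

Character polarity is set by the outgroup: the derived state is whichever differs from the outgroup's state, so for Trait 3 the derived state is 'no', and for the remaining characters it is 'yes'.
Trait 1: derived state 'yes' in Bryoinus and Dromellus only — synapomorphy for {Bryoinus, Dromellus}.
Trait 2: derived state 'yes' in Dromellus only — an autapomorphy, so it tells us nothing about relationships among taxa.
Trait 3 (derived state 'no') is shared by Aeleus, Bryoinus, and Dromellus — a synapomorphy uniting that clade.
All ingroup taxa share the derived state 'yes' for Trait 4; it defines the ingroup but does not resolve relationships within it.
Most parsimonious ingroup topology: (((Bryoinus,Dromellus),Aeleus),Theraria).
Theraria is sister to the clade containing all other ingroup taxa, so it is the earliest-diverging (most basal) ingroup lineage.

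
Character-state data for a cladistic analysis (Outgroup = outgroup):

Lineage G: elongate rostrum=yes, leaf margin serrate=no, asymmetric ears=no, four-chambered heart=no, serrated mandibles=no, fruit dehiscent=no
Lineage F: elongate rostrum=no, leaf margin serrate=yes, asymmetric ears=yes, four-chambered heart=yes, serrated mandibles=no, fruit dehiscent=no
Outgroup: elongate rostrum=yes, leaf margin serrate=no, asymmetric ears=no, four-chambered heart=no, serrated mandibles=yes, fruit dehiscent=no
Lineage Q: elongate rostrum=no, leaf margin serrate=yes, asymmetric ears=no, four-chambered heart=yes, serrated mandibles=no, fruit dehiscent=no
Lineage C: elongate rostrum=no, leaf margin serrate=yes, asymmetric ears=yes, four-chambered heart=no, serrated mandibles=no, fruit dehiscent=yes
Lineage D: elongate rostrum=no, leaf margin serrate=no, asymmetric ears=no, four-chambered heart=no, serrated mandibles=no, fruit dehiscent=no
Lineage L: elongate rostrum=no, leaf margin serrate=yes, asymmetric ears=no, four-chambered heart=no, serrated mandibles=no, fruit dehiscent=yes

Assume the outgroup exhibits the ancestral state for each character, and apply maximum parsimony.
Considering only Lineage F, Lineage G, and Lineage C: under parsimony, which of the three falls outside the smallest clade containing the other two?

Lineage G

Character polarity is set by the outgroup: the derived state is whichever differs from the outgroup's state, so for elongate rostrum, serrated mandibles the derived state is 'no', and for the remaining characters it is 'yes'.
elongate rostrum (derived state 'no') is shared by Lineage C, Lineage D, Lineage F, Lineage L, and Lineage Q — a synapomorphy uniting that clade.
leaf margin serrate (derived state 'yes') is shared by Lineage C, Lineage F, Lineage L, and Lineage Q — a synapomorphy uniting that clade.
asymmetric ears groups Lineage C and Lineage F, which is incompatible with the clades supported by the remaining characters; treating it as convergent (homoplasy) costs fewer steps than any alternative tree.
four-chambered heart: derived state 'yes' in Lineage F and Lineage Q only — synapomorphy for {Lineage F, Lineage Q}.
All ingroup taxa share the derived state 'no' for serrated mandibles; it defines the ingroup but does not resolve relationships within it.
Only Lineage C and Lineage L show the derived state 'yes' for fruit dehiscent, supporting them as a clade.
Most parsimonious ingroup topology: ((((Lineage F,Lineage Q),(Lineage C,Lineage L)),Lineage D),Lineage G).
Lineage F and Lineage C share a more recent common ancestor with each other than either does with Lineage G, so Lineage G is the least closely related of the three.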